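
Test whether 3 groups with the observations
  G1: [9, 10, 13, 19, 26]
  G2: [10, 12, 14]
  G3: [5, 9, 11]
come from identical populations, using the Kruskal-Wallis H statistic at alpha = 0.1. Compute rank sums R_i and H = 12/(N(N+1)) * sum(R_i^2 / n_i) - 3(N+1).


Step 1: Combine all N = 11 observations and assign midranks.
sorted (value, group, rank): (5,G3,1), (9,G1,2.5), (9,G3,2.5), (10,G1,4.5), (10,G2,4.5), (11,G3,6), (12,G2,7), (13,G1,8), (14,G2,9), (19,G1,10), (26,G1,11)
Step 2: Sum ranks within each group.
R_1 = 36 (n_1 = 5)
R_2 = 20.5 (n_2 = 3)
R_3 = 9.5 (n_3 = 3)
Step 3: H = 12/(N(N+1)) * sum(R_i^2/n_i) - 3(N+1)
     = 12/(11*12) * (36^2/5 + 20.5^2/3 + 9.5^2/3) - 3*12
     = 0.090909 * 429.367 - 36
     = 3.033333.
Step 4: Ties present; correction factor C = 1 - 12/(11^3 - 11) = 0.990909. Corrected H = 3.033333 / 0.990909 = 3.061162.
Step 5: Under H0, H ~ chi^2(2); p-value = 0.216410.
Step 6: alpha = 0.1. fail to reject H0.

H = 3.0612, df = 2, p = 0.216410, fail to reject H0.


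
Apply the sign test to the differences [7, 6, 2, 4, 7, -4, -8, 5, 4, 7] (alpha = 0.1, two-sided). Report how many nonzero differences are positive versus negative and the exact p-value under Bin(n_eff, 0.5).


Step 1: Discard zero differences. Original n = 10; n_eff = number of nonzero differences = 10.
Nonzero differences (with sign): +7, +6, +2, +4, +7, -4, -8, +5, +4, +7
Step 2: Count signs: positive = 8, negative = 2.
Step 3: Under H0: P(positive) = 0.5, so the number of positives S ~ Bin(10, 0.5).
Step 4: Two-sided exact p-value = sum of Bin(10,0.5) probabilities at or below the observed probability = 0.109375.
Step 5: alpha = 0.1. fail to reject H0.

n_eff = 10, pos = 8, neg = 2, p = 0.109375, fail to reject H0.


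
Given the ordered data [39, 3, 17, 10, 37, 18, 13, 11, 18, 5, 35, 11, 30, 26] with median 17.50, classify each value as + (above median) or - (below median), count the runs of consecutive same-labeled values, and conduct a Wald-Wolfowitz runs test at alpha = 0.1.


Step 1: Compute median = 17.50; label A = above, B = below.
Labels in order: ABBBAABBABABAA  (n_A = 7, n_B = 7)
Step 2: Count runs R = 9.
Step 3: Under H0 (random ordering), E[R] = 2*n_A*n_B/(n_A+n_B) + 1 = 2*7*7/14 + 1 = 8.0000.
        Var[R] = 2*n_A*n_B*(2*n_A*n_B - n_A - n_B) / ((n_A+n_B)^2 * (n_A+n_B-1)) = 8232/2548 = 3.2308.
        SD[R] = 1.7974.
Step 4: Continuity-corrected z = (R - 0.5 - E[R]) / SD[R] = (9 - 0.5 - 8.0000) / 1.7974 = 0.2782.
Step 5: Two-sided p-value via normal approximation = 2*(1 - Phi(|z|)) = 0.780879.
Step 6: alpha = 0.1. fail to reject H0.

R = 9, z = 0.2782, p = 0.780879, fail to reject H0.


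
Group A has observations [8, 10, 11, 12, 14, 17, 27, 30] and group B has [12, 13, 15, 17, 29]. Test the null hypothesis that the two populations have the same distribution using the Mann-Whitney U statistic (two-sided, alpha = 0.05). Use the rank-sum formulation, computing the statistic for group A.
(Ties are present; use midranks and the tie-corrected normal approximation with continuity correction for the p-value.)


Step 1: Combine and sort all 13 observations; assign midranks.
sorted (value, group): (8,X), (10,X), (11,X), (12,X), (12,Y), (13,Y), (14,X), (15,Y), (17,X), (17,Y), (27,X), (29,Y), (30,X)
ranks: 8->1, 10->2, 11->3, 12->4.5, 12->4.5, 13->6, 14->7, 15->8, 17->9.5, 17->9.5, 27->11, 29->12, 30->13
Step 2: Rank sum for X: R1 = 1 + 2 + 3 + 4.5 + 7 + 9.5 + 11 + 13 = 51.
Step 3: U_X = R1 - n1(n1+1)/2 = 51 - 8*9/2 = 51 - 36 = 15.
       U_Y = n1*n2 - U_X = 40 - 15 = 25.
Step 4: Ties are present, so use the tie-corrected normal approximation (with continuity correction) for the p-value.
Step 5: p-value = 0.508901; compare to alpha = 0.05. fail to reject H0.

U_X = 15, p = 0.508901, fail to reject H0 at alpha = 0.05.


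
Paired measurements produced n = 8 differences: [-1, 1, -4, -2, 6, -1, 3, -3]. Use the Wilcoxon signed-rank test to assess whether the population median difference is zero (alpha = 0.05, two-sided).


Step 1: Drop any zero differences (none here) and take |d_i|.
|d| = [1, 1, 4, 2, 6, 1, 3, 3]
Step 2: Midrank |d_i| (ties get averaged ranks).
ranks: |1|->2, |1|->2, |4|->7, |2|->4, |6|->8, |1|->2, |3|->5.5, |3|->5.5
Step 3: Attach original signs; sum ranks with positive sign and with negative sign.
W+ = 2 + 8 + 5.5 = 15.5
W- = 2 + 7 + 4 + 2 + 5.5 = 20.5
(Check: W+ + W- = 36 should equal n(n+1)/2 = 36.)
Step 4: Test statistic W = min(W+, W-) = 15.5.
Step 5: Ties in |d|, so use the tie-corrected normal approximation.
        E[W] = n(n+1)/4 = 8*9/4 = 18.
        Tie groups: |d|=1 (t=3), |d|=3 (t=2); sum(t^3 - t) = 30.
        Var[W] = n(n+1)(2n+1)/24 - sum(t^3-t)/48 = 1224/24 - 30/48 = 50.375.
        z = (W - E[W]) / sqrt(Var[W]) = (15.5 - 18) / 7.0975 = -0.3522.
        Two-sided p = 2*Phi(z) = 0.724662.
Step 6: alpha = 0.05. fail to reject H0.

W+ = 15.5, W- = 20.5, W = min = 15.5, p = 0.724662, fail to reject H0.


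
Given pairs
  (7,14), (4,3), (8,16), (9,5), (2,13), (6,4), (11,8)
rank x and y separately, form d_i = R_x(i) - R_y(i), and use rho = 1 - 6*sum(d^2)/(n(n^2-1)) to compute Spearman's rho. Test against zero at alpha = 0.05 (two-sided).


Step 1: Rank x and y separately (midranks; no ties here).
rank(x): 7->4, 4->2, 8->5, 9->6, 2->1, 6->3, 11->7
rank(y): 14->6, 3->1, 16->7, 5->3, 13->5, 4->2, 8->4
Step 2: d_i = R_x(i) - R_y(i); compute d_i^2.
  (4-6)^2=4, (2-1)^2=1, (5-7)^2=4, (6-3)^2=9, (1-5)^2=16, (3-2)^2=1, (7-4)^2=9
sum(d^2) = 44.
Step 3: rho = 1 - 6*44 / (7*(7^2 - 1)) = 1 - 264/336 = 0.214286.
Step 4: Under H0, t = rho * sqrt((n-2)/(1-rho^2)) = 0.4906 ~ t(5).
Step 5: Two-sided p-value from the t-distribution with 5 df = 0.644512.
Step 6: alpha = 0.05. fail to reject H0.

rho = 0.2143, p = 0.644512, fail to reject H0 at alpha = 0.05.


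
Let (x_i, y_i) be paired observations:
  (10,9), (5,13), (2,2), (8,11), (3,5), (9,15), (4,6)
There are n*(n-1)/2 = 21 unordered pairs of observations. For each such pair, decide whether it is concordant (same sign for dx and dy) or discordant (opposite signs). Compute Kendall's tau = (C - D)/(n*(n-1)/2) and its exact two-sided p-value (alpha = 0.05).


Step 1: Enumerate the 21 unordered pairs (i,j) with i<j and classify each by sign(x_j-x_i) * sign(y_j-y_i).
  (1,2):dx=-5,dy=+4->D; (1,3):dx=-8,dy=-7->C; (1,4):dx=-2,dy=+2->D; (1,5):dx=-7,dy=-4->C
  (1,6):dx=-1,dy=+6->D; (1,7):dx=-6,dy=-3->C; (2,3):dx=-3,dy=-11->C; (2,4):dx=+3,dy=-2->D
  (2,5):dx=-2,dy=-8->C; (2,6):dx=+4,dy=+2->C; (2,7):dx=-1,dy=-7->C; (3,4):dx=+6,dy=+9->C
  (3,5):dx=+1,dy=+3->C; (3,6):dx=+7,dy=+13->C; (3,7):dx=+2,dy=+4->C; (4,5):dx=-5,dy=-6->C
  (4,6):dx=+1,dy=+4->C; (4,7):dx=-4,dy=-5->C; (5,6):dx=+6,dy=+10->C; (5,7):dx=+1,dy=+1->C
  (6,7):dx=-5,dy=-9->C
Step 2: C = 17, D = 4, total pairs = 21.
Step 3: tau = (C - D)/(n(n-1)/2) = (17 - 4)/21 = 0.619048.
Step 4: Exact two-sided p-value (enumerate n! = 5040 permutations of y under H0): p = 0.069048.
Step 5: alpha = 0.05. fail to reject H0.

tau_b = 0.6190 (C=17, D=4), p = 0.069048, fail to reject H0.


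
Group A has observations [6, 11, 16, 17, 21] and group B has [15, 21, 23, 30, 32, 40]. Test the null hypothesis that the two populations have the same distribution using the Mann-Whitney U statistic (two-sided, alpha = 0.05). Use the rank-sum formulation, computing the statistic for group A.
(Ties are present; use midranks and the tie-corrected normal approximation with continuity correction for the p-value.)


Step 1: Combine and sort all 11 observations; assign midranks.
sorted (value, group): (6,X), (11,X), (15,Y), (16,X), (17,X), (21,X), (21,Y), (23,Y), (30,Y), (32,Y), (40,Y)
ranks: 6->1, 11->2, 15->3, 16->4, 17->5, 21->6.5, 21->6.5, 23->8, 30->9, 32->10, 40->11
Step 2: Rank sum for X: R1 = 1 + 2 + 4 + 5 + 6.5 = 18.5.
Step 3: U_X = R1 - n1(n1+1)/2 = 18.5 - 5*6/2 = 18.5 - 15 = 3.5.
       U_Y = n1*n2 - U_X = 30 - 3.5 = 26.5.
Step 4: Ties are present, so use the tie-corrected normal approximation (with continuity correction) for the p-value.
Step 5: p-value = 0.044126; compare to alpha = 0.05. reject H0.

U_X = 3.5, p = 0.044126, reject H0 at alpha = 0.05.


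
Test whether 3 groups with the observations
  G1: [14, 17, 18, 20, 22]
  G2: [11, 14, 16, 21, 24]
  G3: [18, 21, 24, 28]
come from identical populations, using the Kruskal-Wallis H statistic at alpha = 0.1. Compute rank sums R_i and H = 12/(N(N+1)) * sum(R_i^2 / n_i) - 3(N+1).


Step 1: Combine all N = 14 observations and assign midranks.
sorted (value, group, rank): (11,G2,1), (14,G1,2.5), (14,G2,2.5), (16,G2,4), (17,G1,5), (18,G1,6.5), (18,G3,6.5), (20,G1,8), (21,G2,9.5), (21,G3,9.5), (22,G1,11), (24,G2,12.5), (24,G3,12.5), (28,G3,14)
Step 2: Sum ranks within each group.
R_1 = 33 (n_1 = 5)
R_2 = 29.5 (n_2 = 5)
R_3 = 42.5 (n_3 = 4)
Step 3: H = 12/(N(N+1)) * sum(R_i^2/n_i) - 3(N+1)
     = 12/(14*15) * (33^2/5 + 29.5^2/5 + 42.5^2/4) - 3*15
     = 0.057143 * 843.413 - 45
     = 3.195000.
Step 4: Ties present; correction factor C = 1 - 24/(14^3 - 14) = 0.991209. Corrected H = 3.195000 / 0.991209 = 3.223337.
Step 5: Under H0, H ~ chi^2(2); p-value = 0.199554.
Step 6: alpha = 0.1. fail to reject H0.

H = 3.2233, df = 2, p = 0.199554, fail to reject H0.


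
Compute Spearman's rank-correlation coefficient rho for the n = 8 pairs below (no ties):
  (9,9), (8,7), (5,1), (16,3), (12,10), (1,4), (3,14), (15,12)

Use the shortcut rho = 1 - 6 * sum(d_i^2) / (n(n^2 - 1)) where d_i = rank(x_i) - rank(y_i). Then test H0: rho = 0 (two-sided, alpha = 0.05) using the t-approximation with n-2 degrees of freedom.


Step 1: Rank x and y separately (midranks; no ties here).
rank(x): 9->5, 8->4, 5->3, 16->8, 12->6, 1->1, 3->2, 15->7
rank(y): 9->5, 7->4, 1->1, 3->2, 10->6, 4->3, 14->8, 12->7
Step 2: d_i = R_x(i) - R_y(i); compute d_i^2.
  (5-5)^2=0, (4-4)^2=0, (3-1)^2=4, (8-2)^2=36, (6-6)^2=0, (1-3)^2=4, (2-8)^2=36, (7-7)^2=0
sum(d^2) = 80.
Step 3: rho = 1 - 6*80 / (8*(8^2 - 1)) = 1 - 480/504 = 0.047619.
Step 4: Under H0, t = rho * sqrt((n-2)/(1-rho^2)) = 0.1168 ~ t(6).
Step 5: Two-sided p-value from the t-distribution with 6 df = 0.910849.
Step 6: alpha = 0.05. fail to reject H0.

rho = 0.0476, p = 0.910849, fail to reject H0 at alpha = 0.05.


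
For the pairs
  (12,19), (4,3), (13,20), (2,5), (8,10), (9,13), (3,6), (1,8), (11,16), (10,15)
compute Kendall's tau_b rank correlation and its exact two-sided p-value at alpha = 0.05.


Step 1: Enumerate the 45 unordered pairs (i,j) with i<j and classify each by sign(x_j-x_i) * sign(y_j-y_i).
  (1,2):dx=-8,dy=-16->C; (1,3):dx=+1,dy=+1->C; (1,4):dx=-10,dy=-14->C; (1,5):dx=-4,dy=-9->C
  (1,6):dx=-3,dy=-6->C; (1,7):dx=-9,dy=-13->C; (1,8):dx=-11,dy=-11->C; (1,9):dx=-1,dy=-3->C
  (1,10):dx=-2,dy=-4->C; (2,3):dx=+9,dy=+17->C; (2,4):dx=-2,dy=+2->D; (2,5):dx=+4,dy=+7->C
  (2,6):dx=+5,dy=+10->C; (2,7):dx=-1,dy=+3->D; (2,8):dx=-3,dy=+5->D; (2,9):dx=+7,dy=+13->C
  (2,10):dx=+6,dy=+12->C; (3,4):dx=-11,dy=-15->C; (3,5):dx=-5,dy=-10->C; (3,6):dx=-4,dy=-7->C
  (3,7):dx=-10,dy=-14->C; (3,8):dx=-12,dy=-12->C; (3,9):dx=-2,dy=-4->C; (3,10):dx=-3,dy=-5->C
  (4,5):dx=+6,dy=+5->C; (4,6):dx=+7,dy=+8->C; (4,7):dx=+1,dy=+1->C; (4,8):dx=-1,dy=+3->D
  (4,9):dx=+9,dy=+11->C; (4,10):dx=+8,dy=+10->C; (5,6):dx=+1,dy=+3->C; (5,7):dx=-5,dy=-4->C
  (5,8):dx=-7,dy=-2->C; (5,9):dx=+3,dy=+6->C; (5,10):dx=+2,dy=+5->C; (6,7):dx=-6,dy=-7->C
  (6,8):dx=-8,dy=-5->C; (6,9):dx=+2,dy=+3->C; (6,10):dx=+1,dy=+2->C; (7,8):dx=-2,dy=+2->D
  (7,9):dx=+8,dy=+10->C; (7,10):dx=+7,dy=+9->C; (8,9):dx=+10,dy=+8->C; (8,10):dx=+9,dy=+7->C
  (9,10):dx=-1,dy=-1->C
Step 2: C = 40, D = 5, total pairs = 45.
Step 3: tau = (C - D)/(n(n-1)/2) = (40 - 5)/45 = 0.777778.
Step 4: Exact two-sided p-value (enumerate n! = 3628800 permutations of y under H0): p = 0.000946.
Step 5: alpha = 0.05. reject H0.

tau_b = 0.7778 (C=40, D=5), p = 0.000946, reject H0.


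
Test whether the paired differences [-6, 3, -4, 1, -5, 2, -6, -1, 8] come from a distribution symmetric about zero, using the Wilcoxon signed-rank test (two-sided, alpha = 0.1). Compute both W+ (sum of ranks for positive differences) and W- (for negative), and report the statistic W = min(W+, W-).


Step 1: Drop any zero differences (none here) and take |d_i|.
|d| = [6, 3, 4, 1, 5, 2, 6, 1, 8]
Step 2: Midrank |d_i| (ties get averaged ranks).
ranks: |6|->7.5, |3|->4, |4|->5, |1|->1.5, |5|->6, |2|->3, |6|->7.5, |1|->1.5, |8|->9
Step 3: Attach original signs; sum ranks with positive sign and with negative sign.
W+ = 4 + 1.5 + 3 + 9 = 17.5
W- = 7.5 + 5 + 6 + 7.5 + 1.5 = 27.5
(Check: W+ + W- = 45 should equal n(n+1)/2 = 45.)
Step 4: Test statistic W = min(W+, W-) = 17.5.
Step 5: Ties in |d|, so use the tie-corrected normal approximation.
        E[W] = n(n+1)/4 = 9*10/4 = 22.5.
        Tie groups: |d|=1 (t=2), |d|=6 (t=2); sum(t^3 - t) = 12.
        Var[W] = n(n+1)(2n+1)/24 - sum(t^3-t)/48 = 1710/24 - 12/48 = 71.
        z = (W - E[W]) / sqrt(Var[W]) = (17.5 - 22.5) / 8.4261 = -0.5934.
        Two-sided p = 2*Phi(z) = 0.552920.
Step 6: alpha = 0.1. fail to reject H0.

W+ = 17.5, W- = 27.5, W = min = 17.5, p = 0.552920, fail to reject H0.


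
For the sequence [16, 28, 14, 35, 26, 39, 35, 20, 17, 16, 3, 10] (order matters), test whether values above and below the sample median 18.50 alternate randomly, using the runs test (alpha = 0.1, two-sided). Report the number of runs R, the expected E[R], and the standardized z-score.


Step 1: Compute median = 18.50; label A = above, B = below.
Labels in order: BABAAAAABBBB  (n_A = 6, n_B = 6)
Step 2: Count runs R = 5.
Step 3: Under H0 (random ordering), E[R] = 2*n_A*n_B/(n_A+n_B) + 1 = 2*6*6/12 + 1 = 7.0000.
        Var[R] = 2*n_A*n_B*(2*n_A*n_B - n_A - n_B) / ((n_A+n_B)^2 * (n_A+n_B-1)) = 4320/1584 = 2.7273.
        SD[R] = 1.6514.
Step 4: Continuity-corrected z = (R + 0.5 - E[R]) / SD[R] = (5 + 0.5 - 7.0000) / 1.6514 = -0.9083.
Step 5: Two-sided p-value via normal approximation = 2*(1 - Phi(|z|)) = 0.363722.
Step 6: alpha = 0.1. fail to reject H0.

R = 5, z = -0.9083, p = 0.363722, fail to reject H0.


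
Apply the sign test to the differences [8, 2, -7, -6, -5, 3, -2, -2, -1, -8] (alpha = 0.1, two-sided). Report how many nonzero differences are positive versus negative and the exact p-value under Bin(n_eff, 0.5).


Step 1: Discard zero differences. Original n = 10; n_eff = number of nonzero differences = 10.
Nonzero differences (with sign): +8, +2, -7, -6, -5, +3, -2, -2, -1, -8
Step 2: Count signs: positive = 3, negative = 7.
Step 3: Under H0: P(positive) = 0.5, so the number of positives S ~ Bin(10, 0.5).
Step 4: Two-sided exact p-value = sum of Bin(10,0.5) probabilities at or below the observed probability = 0.343750.
Step 5: alpha = 0.1. fail to reject H0.

n_eff = 10, pos = 3, neg = 7, p = 0.343750, fail to reject H0.


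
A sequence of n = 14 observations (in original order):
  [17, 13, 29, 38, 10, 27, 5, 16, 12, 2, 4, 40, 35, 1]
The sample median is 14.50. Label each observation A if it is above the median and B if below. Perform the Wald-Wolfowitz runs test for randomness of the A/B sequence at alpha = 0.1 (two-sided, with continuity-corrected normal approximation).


Step 1: Compute median = 14.50; label A = above, B = below.
Labels in order: ABAABABABBBAAB  (n_A = 7, n_B = 7)
Step 2: Count runs R = 10.
Step 3: Under H0 (random ordering), E[R] = 2*n_A*n_B/(n_A+n_B) + 1 = 2*7*7/14 + 1 = 8.0000.
        Var[R] = 2*n_A*n_B*(2*n_A*n_B - n_A - n_B) / ((n_A+n_B)^2 * (n_A+n_B-1)) = 8232/2548 = 3.2308.
        SD[R] = 1.7974.
Step 4: Continuity-corrected z = (R - 0.5 - E[R]) / SD[R] = (10 - 0.5 - 8.0000) / 1.7974 = 0.8345.
Step 5: Two-sided p-value via normal approximation = 2*(1 - Phi(|z|)) = 0.403986.
Step 6: alpha = 0.1. fail to reject H0.

R = 10, z = 0.8345, p = 0.403986, fail to reject H0.


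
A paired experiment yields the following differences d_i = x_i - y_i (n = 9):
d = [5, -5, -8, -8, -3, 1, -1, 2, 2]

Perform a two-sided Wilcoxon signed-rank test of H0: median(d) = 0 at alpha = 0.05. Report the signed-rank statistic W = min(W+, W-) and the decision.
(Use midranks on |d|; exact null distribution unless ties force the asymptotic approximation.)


Step 1: Drop any zero differences (none here) and take |d_i|.
|d| = [5, 5, 8, 8, 3, 1, 1, 2, 2]
Step 2: Midrank |d_i| (ties get averaged ranks).
ranks: |5|->6.5, |5|->6.5, |8|->8.5, |8|->8.5, |3|->5, |1|->1.5, |1|->1.5, |2|->3.5, |2|->3.5
Step 3: Attach original signs; sum ranks with positive sign and with negative sign.
W+ = 6.5 + 1.5 + 3.5 + 3.5 = 15
W- = 6.5 + 8.5 + 8.5 + 5 + 1.5 = 30
(Check: W+ + W- = 45 should equal n(n+1)/2 = 45.)
Step 4: Test statistic W = min(W+, W-) = 15.
Step 5: Ties in |d|, so use the tie-corrected normal approximation.
        E[W] = n(n+1)/4 = 9*10/4 = 22.5.
        Tie groups: |d|=1 (t=2), |d|=2 (t=2), |d|=5 (t=2), |d|=8 (t=2); sum(t^3 - t) = 24.
        Var[W] = n(n+1)(2n+1)/24 - sum(t^3-t)/48 = 1710/24 - 24/48 = 70.75.
        z = (W - E[W]) / sqrt(Var[W]) = (15 - 22.5) / 8.4113 = -0.8917.
        Two-sided p = 2*Phi(z) = 0.372577.
Step 6: alpha = 0.05. fail to reject H0.

W+ = 15, W- = 30, W = min = 15, p = 0.372577, fail to reject H0.


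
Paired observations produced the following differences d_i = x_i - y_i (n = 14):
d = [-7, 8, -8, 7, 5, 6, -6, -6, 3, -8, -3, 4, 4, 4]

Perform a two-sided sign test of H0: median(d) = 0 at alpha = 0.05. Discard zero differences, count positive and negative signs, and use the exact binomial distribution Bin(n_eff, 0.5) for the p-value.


Step 1: Discard zero differences. Original n = 14; n_eff = number of nonzero differences = 14.
Nonzero differences (with sign): -7, +8, -8, +7, +5, +6, -6, -6, +3, -8, -3, +4, +4, +4
Step 2: Count signs: positive = 8, negative = 6.
Step 3: Under H0: P(positive) = 0.5, so the number of positives S ~ Bin(14, 0.5).
Step 4: Two-sided exact p-value = sum of Bin(14,0.5) probabilities at or below the observed probability = 0.790527.
Step 5: alpha = 0.05. fail to reject H0.

n_eff = 14, pos = 8, neg = 6, p = 0.790527, fail to reject H0.


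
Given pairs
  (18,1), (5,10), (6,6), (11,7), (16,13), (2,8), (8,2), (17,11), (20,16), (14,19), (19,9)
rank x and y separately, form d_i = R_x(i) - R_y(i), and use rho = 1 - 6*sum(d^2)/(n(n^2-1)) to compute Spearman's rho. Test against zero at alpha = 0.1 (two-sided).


Step 1: Rank x and y separately (midranks; no ties here).
rank(x): 18->9, 5->2, 6->3, 11->5, 16->7, 2->1, 8->4, 17->8, 20->11, 14->6, 19->10
rank(y): 1->1, 10->7, 6->3, 7->4, 13->9, 8->5, 2->2, 11->8, 16->10, 19->11, 9->6
Step 2: d_i = R_x(i) - R_y(i); compute d_i^2.
  (9-1)^2=64, (2-7)^2=25, (3-3)^2=0, (5-4)^2=1, (7-9)^2=4, (1-5)^2=16, (4-2)^2=4, (8-8)^2=0, (11-10)^2=1, (6-11)^2=25, (10-6)^2=16
sum(d^2) = 156.
Step 3: rho = 1 - 6*156 / (11*(11^2 - 1)) = 1 - 936/1320 = 0.290909.
Step 4: Under H0, t = rho * sqrt((n-2)/(1-rho^2)) = 0.9122 ~ t(9).
Step 5: Two-sided p-value from the t-distribution with 9 df = 0.385457.
Step 6: alpha = 0.1. fail to reject H0.

rho = 0.2909, p = 0.385457, fail to reject H0 at alpha = 0.1.


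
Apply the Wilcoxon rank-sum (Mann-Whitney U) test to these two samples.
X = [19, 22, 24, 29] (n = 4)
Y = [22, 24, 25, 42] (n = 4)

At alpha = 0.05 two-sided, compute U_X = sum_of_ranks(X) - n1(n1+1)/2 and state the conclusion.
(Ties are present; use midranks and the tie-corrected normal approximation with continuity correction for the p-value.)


Step 1: Combine and sort all 8 observations; assign midranks.
sorted (value, group): (19,X), (22,X), (22,Y), (24,X), (24,Y), (25,Y), (29,X), (42,Y)
ranks: 19->1, 22->2.5, 22->2.5, 24->4.5, 24->4.5, 25->6, 29->7, 42->8
Step 2: Rank sum for X: R1 = 1 + 2.5 + 4.5 + 7 = 15.
Step 3: U_X = R1 - n1(n1+1)/2 = 15 - 4*5/2 = 15 - 10 = 5.
       U_Y = n1*n2 - U_X = 16 - 5 = 11.
Step 4: Ties are present, so use the tie-corrected normal approximation (with continuity correction) for the p-value.
Step 5: p-value = 0.465124; compare to alpha = 0.05. fail to reject H0.

U_X = 5, p = 0.465124, fail to reject H0 at alpha = 0.05.


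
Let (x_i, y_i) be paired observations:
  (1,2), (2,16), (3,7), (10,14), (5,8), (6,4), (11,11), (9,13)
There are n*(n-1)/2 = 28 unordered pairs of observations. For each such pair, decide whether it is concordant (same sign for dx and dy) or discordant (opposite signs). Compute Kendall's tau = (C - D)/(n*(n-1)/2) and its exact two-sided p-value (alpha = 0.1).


Step 1: Enumerate the 28 unordered pairs (i,j) with i<j and classify each by sign(x_j-x_i) * sign(y_j-y_i).
  (1,2):dx=+1,dy=+14->C; (1,3):dx=+2,dy=+5->C; (1,4):dx=+9,dy=+12->C; (1,5):dx=+4,dy=+6->C
  (1,6):dx=+5,dy=+2->C; (1,7):dx=+10,dy=+9->C; (1,8):dx=+8,dy=+11->C; (2,3):dx=+1,dy=-9->D
  (2,4):dx=+8,dy=-2->D; (2,5):dx=+3,dy=-8->D; (2,6):dx=+4,dy=-12->D; (2,7):dx=+9,dy=-5->D
  (2,8):dx=+7,dy=-3->D; (3,4):dx=+7,dy=+7->C; (3,5):dx=+2,dy=+1->C; (3,6):dx=+3,dy=-3->D
  (3,7):dx=+8,dy=+4->C; (3,8):dx=+6,dy=+6->C; (4,5):dx=-5,dy=-6->C; (4,6):dx=-4,dy=-10->C
  (4,7):dx=+1,dy=-3->D; (4,8):dx=-1,dy=-1->C; (5,6):dx=+1,dy=-4->D; (5,7):dx=+6,dy=+3->C
  (5,8):dx=+4,dy=+5->C; (6,7):dx=+5,dy=+7->C; (6,8):dx=+3,dy=+9->C; (7,8):dx=-2,dy=+2->D
Step 2: C = 18, D = 10, total pairs = 28.
Step 3: tau = (C - D)/(n(n-1)/2) = (18 - 10)/28 = 0.285714.
Step 4: Exact two-sided p-value (enumerate n! = 40320 permutations of y under H0): p = 0.398760.
Step 5: alpha = 0.1. fail to reject H0.

tau_b = 0.2857 (C=18, D=10), p = 0.398760, fail to reject H0.


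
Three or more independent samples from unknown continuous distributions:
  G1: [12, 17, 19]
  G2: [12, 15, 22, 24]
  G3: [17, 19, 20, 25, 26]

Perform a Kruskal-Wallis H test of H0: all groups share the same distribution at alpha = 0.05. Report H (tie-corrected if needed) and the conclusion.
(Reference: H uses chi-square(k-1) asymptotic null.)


Step 1: Combine all N = 12 observations and assign midranks.
sorted (value, group, rank): (12,G1,1.5), (12,G2,1.5), (15,G2,3), (17,G1,4.5), (17,G3,4.5), (19,G1,6.5), (19,G3,6.5), (20,G3,8), (22,G2,9), (24,G2,10), (25,G3,11), (26,G3,12)
Step 2: Sum ranks within each group.
R_1 = 12.5 (n_1 = 3)
R_2 = 23.5 (n_2 = 4)
R_3 = 42 (n_3 = 5)
Step 3: H = 12/(N(N+1)) * sum(R_i^2/n_i) - 3(N+1)
     = 12/(12*13) * (12.5^2/3 + 23.5^2/4 + 42^2/5) - 3*13
     = 0.076923 * 542.946 - 39
     = 2.765064.
Step 4: Ties present; correction factor C = 1 - 18/(12^3 - 12) = 0.989510. Corrected H = 2.765064 / 0.989510 = 2.794376.
Step 5: Under H0, H ~ chi^2(2); p-value = 0.247291.
Step 6: alpha = 0.05. fail to reject H0.

H = 2.7944, df = 2, p = 0.247291, fail to reject H0.


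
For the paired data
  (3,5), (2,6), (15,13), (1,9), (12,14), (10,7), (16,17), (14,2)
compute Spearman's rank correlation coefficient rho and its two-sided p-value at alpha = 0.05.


Step 1: Rank x and y separately (midranks; no ties here).
rank(x): 3->3, 2->2, 15->7, 1->1, 12->5, 10->4, 16->8, 14->6
rank(y): 5->2, 6->3, 13->6, 9->5, 14->7, 7->4, 17->8, 2->1
Step 2: d_i = R_x(i) - R_y(i); compute d_i^2.
  (3-2)^2=1, (2-3)^2=1, (7-6)^2=1, (1-5)^2=16, (5-7)^2=4, (4-4)^2=0, (8-8)^2=0, (6-1)^2=25
sum(d^2) = 48.
Step 3: rho = 1 - 6*48 / (8*(8^2 - 1)) = 1 - 288/504 = 0.428571.
Step 4: Under H0, t = rho * sqrt((n-2)/(1-rho^2)) = 1.1619 ~ t(6).
Step 5: Two-sided p-value from the t-distribution with 6 df = 0.289403.
Step 6: alpha = 0.05. fail to reject H0.

rho = 0.4286, p = 0.289403, fail to reject H0 at alpha = 0.05.


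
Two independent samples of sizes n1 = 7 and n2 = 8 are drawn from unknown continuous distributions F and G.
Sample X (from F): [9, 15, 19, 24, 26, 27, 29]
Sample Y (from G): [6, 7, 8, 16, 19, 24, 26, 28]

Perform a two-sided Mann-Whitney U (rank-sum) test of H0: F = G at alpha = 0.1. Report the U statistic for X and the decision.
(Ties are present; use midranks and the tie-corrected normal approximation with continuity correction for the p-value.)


Step 1: Combine and sort all 15 observations; assign midranks.
sorted (value, group): (6,Y), (7,Y), (8,Y), (9,X), (15,X), (16,Y), (19,X), (19,Y), (24,X), (24,Y), (26,X), (26,Y), (27,X), (28,Y), (29,X)
ranks: 6->1, 7->2, 8->3, 9->4, 15->5, 16->6, 19->7.5, 19->7.5, 24->9.5, 24->9.5, 26->11.5, 26->11.5, 27->13, 28->14, 29->15
Step 2: Rank sum for X: R1 = 4 + 5 + 7.5 + 9.5 + 11.5 + 13 + 15 = 65.5.
Step 3: U_X = R1 - n1(n1+1)/2 = 65.5 - 7*8/2 = 65.5 - 28 = 37.5.
       U_Y = n1*n2 - U_X = 56 - 37.5 = 18.5.
Step 4: Ties are present, so use the tie-corrected normal approximation (with continuity correction) for the p-value.
Step 5: p-value = 0.296324; compare to alpha = 0.1. fail to reject H0.

U_X = 37.5, p = 0.296324, fail to reject H0 at alpha = 0.1.


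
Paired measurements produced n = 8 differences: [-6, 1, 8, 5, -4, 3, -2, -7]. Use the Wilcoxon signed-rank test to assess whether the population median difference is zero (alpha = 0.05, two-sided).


Step 1: Drop any zero differences (none here) and take |d_i|.
|d| = [6, 1, 8, 5, 4, 3, 2, 7]
Step 2: Midrank |d_i| (ties get averaged ranks).
ranks: |6|->6, |1|->1, |8|->8, |5|->5, |4|->4, |3|->3, |2|->2, |7|->7
Step 3: Attach original signs; sum ranks with positive sign and with negative sign.
W+ = 1 + 8 + 5 + 3 = 17
W- = 6 + 4 + 2 + 7 = 19
(Check: W+ + W- = 36 should equal n(n+1)/2 = 36.)
Step 4: Test statistic W = min(W+, W-) = 17.
Step 5: No ties, so the exact null distribution over the 2^8 = 256 sign assignments gives the two-sided p-value = 0.945312.
Step 6: alpha = 0.05. fail to reject H0.

W+ = 17, W- = 19, W = min = 17, p = 0.945312, fail to reject H0.


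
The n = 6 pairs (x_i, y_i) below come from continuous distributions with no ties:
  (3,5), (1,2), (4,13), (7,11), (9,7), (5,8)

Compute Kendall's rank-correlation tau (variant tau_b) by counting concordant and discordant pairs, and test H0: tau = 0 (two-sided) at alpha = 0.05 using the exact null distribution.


Step 1: Enumerate the 15 unordered pairs (i,j) with i<j and classify each by sign(x_j-x_i) * sign(y_j-y_i).
  (1,2):dx=-2,dy=-3->C; (1,3):dx=+1,dy=+8->C; (1,4):dx=+4,dy=+6->C; (1,5):dx=+6,dy=+2->C
  (1,6):dx=+2,dy=+3->C; (2,3):dx=+3,dy=+11->C; (2,4):dx=+6,dy=+9->C; (2,5):dx=+8,dy=+5->C
  (2,6):dx=+4,dy=+6->C; (3,4):dx=+3,dy=-2->D; (3,5):dx=+5,dy=-6->D; (3,6):dx=+1,dy=-5->D
  (4,5):dx=+2,dy=-4->D; (4,6):dx=-2,dy=-3->C; (5,6):dx=-4,dy=+1->D
Step 2: C = 10, D = 5, total pairs = 15.
Step 3: tau = (C - D)/(n(n-1)/2) = (10 - 5)/15 = 0.333333.
Step 4: Exact two-sided p-value (enumerate n! = 720 permutations of y under H0): p = 0.469444.
Step 5: alpha = 0.05. fail to reject H0.

tau_b = 0.3333 (C=10, D=5), p = 0.469444, fail to reject H0.


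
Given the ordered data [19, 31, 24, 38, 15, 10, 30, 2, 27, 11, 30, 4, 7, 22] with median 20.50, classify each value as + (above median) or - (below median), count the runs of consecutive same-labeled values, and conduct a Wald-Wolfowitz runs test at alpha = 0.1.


Step 1: Compute median = 20.50; label A = above, B = below.
Labels in order: BAAABBABABABBA  (n_A = 7, n_B = 7)
Step 2: Count runs R = 10.
Step 3: Under H0 (random ordering), E[R] = 2*n_A*n_B/(n_A+n_B) + 1 = 2*7*7/14 + 1 = 8.0000.
        Var[R] = 2*n_A*n_B*(2*n_A*n_B - n_A - n_B) / ((n_A+n_B)^2 * (n_A+n_B-1)) = 8232/2548 = 3.2308.
        SD[R] = 1.7974.
Step 4: Continuity-corrected z = (R - 0.5 - E[R]) / SD[R] = (10 - 0.5 - 8.0000) / 1.7974 = 0.8345.
Step 5: Two-sided p-value via normal approximation = 2*(1 - Phi(|z|)) = 0.403986.
Step 6: alpha = 0.1. fail to reject H0.

R = 10, z = 0.8345, p = 0.403986, fail to reject H0.


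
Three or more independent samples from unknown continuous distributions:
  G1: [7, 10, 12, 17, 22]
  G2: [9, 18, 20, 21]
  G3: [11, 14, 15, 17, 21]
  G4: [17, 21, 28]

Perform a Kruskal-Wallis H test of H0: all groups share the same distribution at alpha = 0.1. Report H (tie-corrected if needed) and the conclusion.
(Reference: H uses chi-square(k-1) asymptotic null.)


Step 1: Combine all N = 17 observations and assign midranks.
sorted (value, group, rank): (7,G1,1), (9,G2,2), (10,G1,3), (11,G3,4), (12,G1,5), (14,G3,6), (15,G3,7), (17,G1,9), (17,G3,9), (17,G4,9), (18,G2,11), (20,G2,12), (21,G2,14), (21,G3,14), (21,G4,14), (22,G1,16), (28,G4,17)
Step 2: Sum ranks within each group.
R_1 = 34 (n_1 = 5)
R_2 = 39 (n_2 = 4)
R_3 = 40 (n_3 = 5)
R_4 = 40 (n_4 = 3)
Step 3: H = 12/(N(N+1)) * sum(R_i^2/n_i) - 3(N+1)
     = 12/(17*18) * (34^2/5 + 39^2/4 + 40^2/5 + 40^2/3) - 3*18
     = 0.039216 * 1464.78 - 54
     = 3.442484.
Step 4: Ties present; correction factor C = 1 - 48/(17^3 - 17) = 0.990196. Corrected H = 3.442484 / 0.990196 = 3.476568.
Step 5: Under H0, H ~ chi^2(3); p-value = 0.323814.
Step 6: alpha = 0.1. fail to reject H0.

H = 3.4766, df = 3, p = 0.323814, fail to reject H0.


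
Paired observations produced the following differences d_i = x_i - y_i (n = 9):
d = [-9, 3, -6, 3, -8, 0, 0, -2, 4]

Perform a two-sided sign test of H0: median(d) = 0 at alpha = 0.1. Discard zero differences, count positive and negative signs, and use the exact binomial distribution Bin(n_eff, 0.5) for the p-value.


Step 1: Discard zero differences. Original n = 9; n_eff = number of nonzero differences = 7.
Nonzero differences (with sign): -9, +3, -6, +3, -8, -2, +4
Step 2: Count signs: positive = 3, negative = 4.
Step 3: Under H0: P(positive) = 0.5, so the number of positives S ~ Bin(7, 0.5).
Step 4: Two-sided exact p-value = sum of Bin(7,0.5) probabilities at or below the observed probability = 1.000000.
Step 5: alpha = 0.1. fail to reject H0.

n_eff = 7, pos = 3, neg = 4, p = 1.000000, fail to reject H0.


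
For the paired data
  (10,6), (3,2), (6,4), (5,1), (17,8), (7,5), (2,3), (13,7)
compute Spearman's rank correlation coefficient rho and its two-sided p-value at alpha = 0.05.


Step 1: Rank x and y separately (midranks; no ties here).
rank(x): 10->6, 3->2, 6->4, 5->3, 17->8, 7->5, 2->1, 13->7
rank(y): 6->6, 2->2, 4->4, 1->1, 8->8, 5->5, 3->3, 7->7
Step 2: d_i = R_x(i) - R_y(i); compute d_i^2.
  (6-6)^2=0, (2-2)^2=0, (4-4)^2=0, (3-1)^2=4, (8-8)^2=0, (5-5)^2=0, (1-3)^2=4, (7-7)^2=0
sum(d^2) = 8.
Step 3: rho = 1 - 6*8 / (8*(8^2 - 1)) = 1 - 48/504 = 0.904762.
Step 4: Under H0, t = rho * sqrt((n-2)/(1-rho^2)) = 5.2034 ~ t(6).
Step 5: Two-sided p-value from the t-distribution with 6 df = 0.002008.
Step 6: alpha = 0.05. reject H0.

rho = 0.9048, p = 0.002008, reject H0 at alpha = 0.05.


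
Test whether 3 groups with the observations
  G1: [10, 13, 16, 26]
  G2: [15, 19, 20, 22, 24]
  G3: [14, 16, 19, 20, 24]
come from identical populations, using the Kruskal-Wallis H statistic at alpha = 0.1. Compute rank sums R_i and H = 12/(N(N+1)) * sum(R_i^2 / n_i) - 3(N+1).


Step 1: Combine all N = 14 observations and assign midranks.
sorted (value, group, rank): (10,G1,1), (13,G1,2), (14,G3,3), (15,G2,4), (16,G1,5.5), (16,G3,5.5), (19,G2,7.5), (19,G3,7.5), (20,G2,9.5), (20,G3,9.5), (22,G2,11), (24,G2,12.5), (24,G3,12.5), (26,G1,14)
Step 2: Sum ranks within each group.
R_1 = 22.5 (n_1 = 4)
R_2 = 44.5 (n_2 = 5)
R_3 = 38 (n_3 = 5)
Step 3: H = 12/(N(N+1)) * sum(R_i^2/n_i) - 3(N+1)
     = 12/(14*15) * (22.5^2/4 + 44.5^2/5 + 38^2/5) - 3*15
     = 0.057143 * 811.413 - 45
     = 1.366429.
Step 4: Ties present; correction factor C = 1 - 24/(14^3 - 14) = 0.991209. Corrected H = 1.366429 / 0.991209 = 1.378548.
Step 5: Under H0, H ~ chi^2(2); p-value = 0.501940.
Step 6: alpha = 0.1. fail to reject H0.

H = 1.3785, df = 2, p = 0.501940, fail to reject H0.


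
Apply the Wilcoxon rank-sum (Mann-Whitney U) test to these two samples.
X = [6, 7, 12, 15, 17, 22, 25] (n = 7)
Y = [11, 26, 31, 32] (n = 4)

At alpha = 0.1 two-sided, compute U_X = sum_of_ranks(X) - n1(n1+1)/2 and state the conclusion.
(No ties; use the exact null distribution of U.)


Step 1: Combine and sort all 11 observations; assign midranks.
sorted (value, group): (6,X), (7,X), (11,Y), (12,X), (15,X), (17,X), (22,X), (25,X), (26,Y), (31,Y), (32,Y)
ranks: 6->1, 7->2, 11->3, 12->4, 15->5, 17->6, 22->7, 25->8, 26->9, 31->10, 32->11
Step 2: Rank sum for X: R1 = 1 + 2 + 4 + 5 + 6 + 7 + 8 = 33.
Step 3: U_X = R1 - n1(n1+1)/2 = 33 - 7*8/2 = 33 - 28 = 5.
       U_Y = n1*n2 - U_X = 28 - 5 = 23.
Step 4: No ties, so the exact null distribution of U (based on enumerating the C(11,7) = 330 equally likely rank assignments) gives the two-sided p-value.
Step 5: p-value = 0.109091; compare to alpha = 0.1. fail to reject H0.

U_X = 5, p = 0.109091, fail to reject H0 at alpha = 0.1.


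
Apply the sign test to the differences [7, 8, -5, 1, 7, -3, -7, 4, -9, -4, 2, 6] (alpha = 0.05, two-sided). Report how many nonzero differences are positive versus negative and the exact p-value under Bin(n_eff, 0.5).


Step 1: Discard zero differences. Original n = 12; n_eff = number of nonzero differences = 12.
Nonzero differences (with sign): +7, +8, -5, +1, +7, -3, -7, +4, -9, -4, +2, +6
Step 2: Count signs: positive = 7, negative = 5.
Step 3: Under H0: P(positive) = 0.5, so the number of positives S ~ Bin(12, 0.5).
Step 4: Two-sided exact p-value = sum of Bin(12,0.5) probabilities at or below the observed probability = 0.774414.
Step 5: alpha = 0.05. fail to reject H0.

n_eff = 12, pos = 7, neg = 5, p = 0.774414, fail to reject H0.


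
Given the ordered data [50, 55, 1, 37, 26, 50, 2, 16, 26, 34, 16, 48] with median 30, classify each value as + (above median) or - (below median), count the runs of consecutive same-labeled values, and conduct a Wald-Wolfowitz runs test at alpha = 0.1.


Step 1: Compute median = 30; label A = above, B = below.
Labels in order: AABABABBBABA  (n_A = 6, n_B = 6)
Step 2: Count runs R = 9.
Step 3: Under H0 (random ordering), E[R] = 2*n_A*n_B/(n_A+n_B) + 1 = 2*6*6/12 + 1 = 7.0000.
        Var[R] = 2*n_A*n_B*(2*n_A*n_B - n_A - n_B) / ((n_A+n_B)^2 * (n_A+n_B-1)) = 4320/1584 = 2.7273.
        SD[R] = 1.6514.
Step 4: Continuity-corrected z = (R - 0.5 - E[R]) / SD[R] = (9 - 0.5 - 7.0000) / 1.6514 = 0.9083.
Step 5: Two-sided p-value via normal approximation = 2*(1 - Phi(|z|)) = 0.363722.
Step 6: alpha = 0.1. fail to reject H0.

R = 9, z = 0.9083, p = 0.363722, fail to reject H0.


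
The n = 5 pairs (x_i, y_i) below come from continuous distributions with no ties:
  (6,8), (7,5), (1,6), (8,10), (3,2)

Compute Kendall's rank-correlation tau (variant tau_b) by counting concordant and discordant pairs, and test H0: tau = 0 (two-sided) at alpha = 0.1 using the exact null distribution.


Step 1: Enumerate the 10 unordered pairs (i,j) with i<j and classify each by sign(x_j-x_i) * sign(y_j-y_i).
  (1,2):dx=+1,dy=-3->D; (1,3):dx=-5,dy=-2->C; (1,4):dx=+2,dy=+2->C; (1,5):dx=-3,dy=-6->C
  (2,3):dx=-6,dy=+1->D; (2,4):dx=+1,dy=+5->C; (2,5):dx=-4,dy=-3->C; (3,4):dx=+7,dy=+4->C
  (3,5):dx=+2,dy=-4->D; (4,5):dx=-5,dy=-8->C
Step 2: C = 7, D = 3, total pairs = 10.
Step 3: tau = (C - D)/(n(n-1)/2) = (7 - 3)/10 = 0.400000.
Step 4: Exact two-sided p-value (enumerate n! = 120 permutations of y under H0): p = 0.483333.
Step 5: alpha = 0.1. fail to reject H0.

tau_b = 0.4000 (C=7, D=3), p = 0.483333, fail to reject H0.


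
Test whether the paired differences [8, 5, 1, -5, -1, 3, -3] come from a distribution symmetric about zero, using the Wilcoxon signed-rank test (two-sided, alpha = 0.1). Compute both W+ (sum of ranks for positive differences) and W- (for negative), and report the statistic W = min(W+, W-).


Step 1: Drop any zero differences (none here) and take |d_i|.
|d| = [8, 5, 1, 5, 1, 3, 3]
Step 2: Midrank |d_i| (ties get averaged ranks).
ranks: |8|->7, |5|->5.5, |1|->1.5, |5|->5.5, |1|->1.5, |3|->3.5, |3|->3.5
Step 3: Attach original signs; sum ranks with positive sign and with negative sign.
W+ = 7 + 5.5 + 1.5 + 3.5 = 17.5
W- = 5.5 + 1.5 + 3.5 = 10.5
(Check: W+ + W- = 28 should equal n(n+1)/2 = 28.)
Step 4: Test statistic W = min(W+, W-) = 10.5.
Step 5: Ties in |d|, so use the tie-corrected normal approximation.
        E[W] = n(n+1)/4 = 7*8/4 = 14.
        Tie groups: |d|=1 (t=2), |d|=3 (t=2), |d|=5 (t=2); sum(t^3 - t) = 18.
        Var[W] = n(n+1)(2n+1)/24 - sum(t^3-t)/48 = 840/24 - 18/48 = 34.625.
        z = (W - E[W]) / sqrt(Var[W]) = (10.5 - 14) / 5.8843 = -0.5948.
        Two-sided p = 2*Phi(z) = 0.551975.
Step 6: alpha = 0.1. fail to reject H0.

W+ = 17.5, W- = 10.5, W = min = 10.5, p = 0.551975, fail to reject H0.


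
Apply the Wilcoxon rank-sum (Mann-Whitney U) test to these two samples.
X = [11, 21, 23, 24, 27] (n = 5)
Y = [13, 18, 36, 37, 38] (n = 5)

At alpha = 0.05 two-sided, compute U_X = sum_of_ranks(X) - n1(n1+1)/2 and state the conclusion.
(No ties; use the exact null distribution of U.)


Step 1: Combine and sort all 10 observations; assign midranks.
sorted (value, group): (11,X), (13,Y), (18,Y), (21,X), (23,X), (24,X), (27,X), (36,Y), (37,Y), (38,Y)
ranks: 11->1, 13->2, 18->3, 21->4, 23->5, 24->6, 27->7, 36->8, 37->9, 38->10
Step 2: Rank sum for X: R1 = 1 + 4 + 5 + 6 + 7 = 23.
Step 3: U_X = R1 - n1(n1+1)/2 = 23 - 5*6/2 = 23 - 15 = 8.
       U_Y = n1*n2 - U_X = 25 - 8 = 17.
Step 4: No ties, so the exact null distribution of U (based on enumerating the C(10,5) = 252 equally likely rank assignments) gives the two-sided p-value.
Step 5: p-value = 0.420635; compare to alpha = 0.05. fail to reject H0.

U_X = 8, p = 0.420635, fail to reject H0 at alpha = 0.05.


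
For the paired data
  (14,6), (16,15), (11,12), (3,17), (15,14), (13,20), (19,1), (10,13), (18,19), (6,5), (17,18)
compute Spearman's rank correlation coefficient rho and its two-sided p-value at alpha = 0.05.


Step 1: Rank x and y separately (midranks; no ties here).
rank(x): 14->6, 16->8, 11->4, 3->1, 15->7, 13->5, 19->11, 10->3, 18->10, 6->2, 17->9
rank(y): 6->3, 15->7, 12->4, 17->8, 14->6, 20->11, 1->1, 13->5, 19->10, 5->2, 18->9
Step 2: d_i = R_x(i) - R_y(i); compute d_i^2.
  (6-3)^2=9, (8-7)^2=1, (4-4)^2=0, (1-8)^2=49, (7-6)^2=1, (5-11)^2=36, (11-1)^2=100, (3-5)^2=4, (10-10)^2=0, (2-2)^2=0, (9-9)^2=0
sum(d^2) = 200.
Step 3: rho = 1 - 6*200 / (11*(11^2 - 1)) = 1 - 1200/1320 = 0.090909.
Step 4: Under H0, t = rho * sqrt((n-2)/(1-rho^2)) = 0.2739 ~ t(9).
Step 5: Two-sided p-value from the t-distribution with 9 df = 0.790373.
Step 6: alpha = 0.05. fail to reject H0.

rho = 0.0909, p = 0.790373, fail to reject H0 at alpha = 0.05.


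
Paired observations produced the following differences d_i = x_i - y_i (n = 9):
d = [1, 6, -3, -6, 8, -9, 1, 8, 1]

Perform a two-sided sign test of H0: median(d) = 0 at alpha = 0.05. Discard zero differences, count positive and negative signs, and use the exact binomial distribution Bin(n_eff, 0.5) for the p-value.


Step 1: Discard zero differences. Original n = 9; n_eff = number of nonzero differences = 9.
Nonzero differences (with sign): +1, +6, -3, -6, +8, -9, +1, +8, +1
Step 2: Count signs: positive = 6, negative = 3.
Step 3: Under H0: P(positive) = 0.5, so the number of positives S ~ Bin(9, 0.5).
Step 4: Two-sided exact p-value = sum of Bin(9,0.5) probabilities at or below the observed probability = 0.507812.
Step 5: alpha = 0.05. fail to reject H0.

n_eff = 9, pos = 6, neg = 3, p = 0.507812, fail to reject H0.


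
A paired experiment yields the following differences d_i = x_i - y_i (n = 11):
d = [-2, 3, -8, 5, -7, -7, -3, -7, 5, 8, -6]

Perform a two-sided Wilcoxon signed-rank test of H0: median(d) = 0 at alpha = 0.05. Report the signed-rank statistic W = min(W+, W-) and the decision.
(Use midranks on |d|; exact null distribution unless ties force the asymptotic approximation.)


Step 1: Drop any zero differences (none here) and take |d_i|.
|d| = [2, 3, 8, 5, 7, 7, 3, 7, 5, 8, 6]
Step 2: Midrank |d_i| (ties get averaged ranks).
ranks: |2|->1, |3|->2.5, |8|->10.5, |5|->4.5, |7|->8, |7|->8, |3|->2.5, |7|->8, |5|->4.5, |8|->10.5, |6|->6
Step 3: Attach original signs; sum ranks with positive sign and with negative sign.
W+ = 2.5 + 4.5 + 4.5 + 10.5 = 22
W- = 1 + 10.5 + 8 + 8 + 2.5 + 8 + 6 = 44
(Check: W+ + W- = 66 should equal n(n+1)/2 = 66.)
Step 4: Test statistic W = min(W+, W-) = 22.
Step 5: Ties in |d|, so use the tie-corrected normal approximation.
        E[W] = n(n+1)/4 = 11*12/4 = 33.
        Tie groups: |d|=3 (t=2), |d|=5 (t=2), |d|=7 (t=3), |d|=8 (t=2); sum(t^3 - t) = 42.
        Var[W] = n(n+1)(2n+1)/24 - sum(t^3-t)/48 = 3036/24 - 42/48 = 125.625.
        z = (W - E[W]) / sqrt(Var[W]) = (22 - 33) / 11.2083 = -0.9814.
        Two-sided p = 2*Phi(z) = 0.326386.
Step 6: alpha = 0.05. fail to reject H0.

W+ = 22, W- = 44, W = min = 22, p = 0.326386, fail to reject H0.


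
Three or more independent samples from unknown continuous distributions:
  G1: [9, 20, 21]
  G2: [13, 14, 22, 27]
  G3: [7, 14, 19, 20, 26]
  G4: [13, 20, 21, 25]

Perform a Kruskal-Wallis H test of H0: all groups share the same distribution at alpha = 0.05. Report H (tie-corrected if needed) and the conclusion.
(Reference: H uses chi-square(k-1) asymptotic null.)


Step 1: Combine all N = 16 observations and assign midranks.
sorted (value, group, rank): (7,G3,1), (9,G1,2), (13,G2,3.5), (13,G4,3.5), (14,G2,5.5), (14,G3,5.5), (19,G3,7), (20,G1,9), (20,G3,9), (20,G4,9), (21,G1,11.5), (21,G4,11.5), (22,G2,13), (25,G4,14), (26,G3,15), (27,G2,16)
Step 2: Sum ranks within each group.
R_1 = 22.5 (n_1 = 3)
R_2 = 38 (n_2 = 4)
R_3 = 37.5 (n_3 = 5)
R_4 = 38 (n_4 = 4)
Step 3: H = 12/(N(N+1)) * sum(R_i^2/n_i) - 3(N+1)
     = 12/(16*17) * (22.5^2/3 + 38^2/4 + 37.5^2/5 + 38^2/4) - 3*17
     = 0.044118 * 1172 - 51
     = 0.705882.
Step 4: Ties present; correction factor C = 1 - 42/(16^3 - 16) = 0.989706. Corrected H = 0.705882 / 0.989706 = 0.713224.
Step 5: Under H0, H ~ chi^2(3); p-value = 0.870089.
Step 6: alpha = 0.05. fail to reject H0.

H = 0.7132, df = 3, p = 0.870089, fail to reject H0.
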